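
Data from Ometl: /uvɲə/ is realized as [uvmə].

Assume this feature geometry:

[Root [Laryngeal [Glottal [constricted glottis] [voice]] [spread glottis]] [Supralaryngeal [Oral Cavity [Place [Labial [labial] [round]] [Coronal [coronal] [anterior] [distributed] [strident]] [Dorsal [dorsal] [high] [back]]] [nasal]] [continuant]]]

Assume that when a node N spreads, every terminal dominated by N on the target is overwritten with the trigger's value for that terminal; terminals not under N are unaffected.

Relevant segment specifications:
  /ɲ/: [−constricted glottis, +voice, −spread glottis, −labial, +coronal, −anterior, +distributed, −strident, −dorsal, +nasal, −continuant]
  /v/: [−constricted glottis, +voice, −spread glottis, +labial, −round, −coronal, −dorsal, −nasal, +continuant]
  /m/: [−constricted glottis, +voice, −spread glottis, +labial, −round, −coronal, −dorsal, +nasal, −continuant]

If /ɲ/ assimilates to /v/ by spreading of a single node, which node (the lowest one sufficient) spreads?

Place

/ɲ/ and [m] differ in [labial], [round], [coronal], [anterior], [distributed], [strident]; every other specified feature is identical.
In this geometry the lowest node dominating all of them is Place: every daughter of Place dominates only a proper subset, so no lower node suffices.
Spreading Place from /v/ overwrites each of those terminals with /v/'s values, yielding exactly [m].
Had Oral Cavity or a higher node spread, [nasal] would have taken /v/'s value; it stays as in /ɲ/, confirming the spreading constituent is exactly Place.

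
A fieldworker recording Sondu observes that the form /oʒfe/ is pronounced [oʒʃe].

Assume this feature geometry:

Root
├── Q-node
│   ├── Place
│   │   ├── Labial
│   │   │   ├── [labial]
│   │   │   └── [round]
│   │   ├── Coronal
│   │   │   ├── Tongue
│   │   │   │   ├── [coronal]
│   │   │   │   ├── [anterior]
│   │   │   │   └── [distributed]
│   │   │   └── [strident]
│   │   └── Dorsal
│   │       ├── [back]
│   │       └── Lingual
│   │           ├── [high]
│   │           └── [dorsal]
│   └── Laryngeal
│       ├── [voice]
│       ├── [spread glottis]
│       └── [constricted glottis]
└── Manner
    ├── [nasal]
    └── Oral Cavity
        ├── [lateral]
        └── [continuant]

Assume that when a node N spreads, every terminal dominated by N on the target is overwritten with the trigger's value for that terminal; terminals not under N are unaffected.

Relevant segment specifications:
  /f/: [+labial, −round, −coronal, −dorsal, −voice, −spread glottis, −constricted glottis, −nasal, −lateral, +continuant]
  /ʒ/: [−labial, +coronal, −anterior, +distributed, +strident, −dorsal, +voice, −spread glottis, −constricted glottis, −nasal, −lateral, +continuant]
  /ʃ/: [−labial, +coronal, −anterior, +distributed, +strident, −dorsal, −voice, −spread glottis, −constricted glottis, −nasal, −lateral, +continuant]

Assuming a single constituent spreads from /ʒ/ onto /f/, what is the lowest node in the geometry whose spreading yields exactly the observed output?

The alternation /f/ → [ʃ] changes [labial], [round], [coronal], [anterior], [distributed], [strident] and nothing else.
Tracing each changed feature up the tree, the paths first meet at Place; any lower node misses at least one of them.
Delinking /f/'s Place and associating /ʒ/'s Place gives precisely the feature bundle of [ʃ].
Since [voice] is preserved even though /ʒ/ disagrees there, no node above Place spread.

Place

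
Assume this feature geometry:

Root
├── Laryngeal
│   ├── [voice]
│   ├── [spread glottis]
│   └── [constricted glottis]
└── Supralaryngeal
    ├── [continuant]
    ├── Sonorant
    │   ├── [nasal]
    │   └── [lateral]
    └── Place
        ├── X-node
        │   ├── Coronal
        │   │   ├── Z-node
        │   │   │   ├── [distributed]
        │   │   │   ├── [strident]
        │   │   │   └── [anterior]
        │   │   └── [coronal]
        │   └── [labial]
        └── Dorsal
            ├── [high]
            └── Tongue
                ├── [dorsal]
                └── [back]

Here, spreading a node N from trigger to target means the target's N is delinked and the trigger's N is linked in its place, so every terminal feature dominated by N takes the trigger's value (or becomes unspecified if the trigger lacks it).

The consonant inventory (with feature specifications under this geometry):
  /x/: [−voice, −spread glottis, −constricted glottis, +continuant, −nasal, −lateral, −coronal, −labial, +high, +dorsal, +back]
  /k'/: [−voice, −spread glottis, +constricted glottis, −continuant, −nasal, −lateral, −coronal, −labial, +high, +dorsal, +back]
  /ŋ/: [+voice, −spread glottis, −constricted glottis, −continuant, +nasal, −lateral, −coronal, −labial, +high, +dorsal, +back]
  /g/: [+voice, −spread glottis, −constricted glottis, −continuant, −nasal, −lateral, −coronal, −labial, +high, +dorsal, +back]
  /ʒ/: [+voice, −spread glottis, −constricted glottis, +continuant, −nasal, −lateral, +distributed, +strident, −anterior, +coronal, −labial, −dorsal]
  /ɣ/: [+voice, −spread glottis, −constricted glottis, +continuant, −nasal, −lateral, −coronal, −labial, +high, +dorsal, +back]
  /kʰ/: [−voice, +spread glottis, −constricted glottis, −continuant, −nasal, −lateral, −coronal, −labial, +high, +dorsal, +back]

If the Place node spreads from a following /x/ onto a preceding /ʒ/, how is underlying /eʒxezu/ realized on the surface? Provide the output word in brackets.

Place immediately or transitively dominates [distributed], [strident], [anterior], [coronal], [labial], [high], [dorsal], [back].
After delinking /ʒ/'s Place and linking /x/'s, the affected terminals become [−coronal], [−labial], [+high], [+dorsal], [+back]; [voice], [spread glottis], [constricted glottis], … (outside Place) are retained from /ʒ/.
This feature bundle is that of [ɣ], so /eʒxezu/ surfaces as [eɣxezu].

[eɣxezu]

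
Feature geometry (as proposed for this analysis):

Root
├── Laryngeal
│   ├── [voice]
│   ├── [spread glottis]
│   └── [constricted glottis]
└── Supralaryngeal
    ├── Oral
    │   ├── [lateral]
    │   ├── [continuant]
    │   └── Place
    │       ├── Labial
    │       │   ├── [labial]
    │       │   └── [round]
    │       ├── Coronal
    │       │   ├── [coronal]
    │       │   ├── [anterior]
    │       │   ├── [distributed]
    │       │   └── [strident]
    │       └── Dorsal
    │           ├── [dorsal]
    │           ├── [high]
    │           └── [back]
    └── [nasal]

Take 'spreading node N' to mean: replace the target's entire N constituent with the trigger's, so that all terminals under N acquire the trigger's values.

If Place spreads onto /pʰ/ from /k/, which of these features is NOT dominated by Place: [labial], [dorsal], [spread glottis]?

[spread glottis]

The terminals dominated by Place are [labial], [round], [coronal], [anterior], [distributed], [strident], [dorsal], [high], [back].
Spreading Place replaces [labial], [dorsal] with the trigger's values, since each sits inside the Place constituent.
[spread glottis] is not within the Place subtree (it hangs from Laryngeal), so /pʰ/'s [spread glottis] value survives.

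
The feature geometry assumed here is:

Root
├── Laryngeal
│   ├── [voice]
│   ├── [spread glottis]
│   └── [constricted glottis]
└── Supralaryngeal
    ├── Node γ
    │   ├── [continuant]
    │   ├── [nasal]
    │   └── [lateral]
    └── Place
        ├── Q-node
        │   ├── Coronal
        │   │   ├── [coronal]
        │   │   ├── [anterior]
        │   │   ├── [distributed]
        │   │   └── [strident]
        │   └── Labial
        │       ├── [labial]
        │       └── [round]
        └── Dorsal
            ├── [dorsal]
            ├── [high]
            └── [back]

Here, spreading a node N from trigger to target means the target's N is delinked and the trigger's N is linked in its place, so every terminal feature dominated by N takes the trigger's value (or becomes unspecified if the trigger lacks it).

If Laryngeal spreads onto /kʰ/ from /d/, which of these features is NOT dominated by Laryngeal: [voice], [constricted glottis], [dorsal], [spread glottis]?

Under this geometry, Laryngeal contains [voice], [spread glottis], [constricted glottis].
Spreading Laryngeal replaces [spread glottis], [voice], [constricted glottis] with the trigger's values, since each sits inside the Laryngeal constituent.
[dorsal] is not within the Laryngeal subtree (it hangs from Dorsal), so /kʰ/'s [dorsal] value survives.

[dorsal]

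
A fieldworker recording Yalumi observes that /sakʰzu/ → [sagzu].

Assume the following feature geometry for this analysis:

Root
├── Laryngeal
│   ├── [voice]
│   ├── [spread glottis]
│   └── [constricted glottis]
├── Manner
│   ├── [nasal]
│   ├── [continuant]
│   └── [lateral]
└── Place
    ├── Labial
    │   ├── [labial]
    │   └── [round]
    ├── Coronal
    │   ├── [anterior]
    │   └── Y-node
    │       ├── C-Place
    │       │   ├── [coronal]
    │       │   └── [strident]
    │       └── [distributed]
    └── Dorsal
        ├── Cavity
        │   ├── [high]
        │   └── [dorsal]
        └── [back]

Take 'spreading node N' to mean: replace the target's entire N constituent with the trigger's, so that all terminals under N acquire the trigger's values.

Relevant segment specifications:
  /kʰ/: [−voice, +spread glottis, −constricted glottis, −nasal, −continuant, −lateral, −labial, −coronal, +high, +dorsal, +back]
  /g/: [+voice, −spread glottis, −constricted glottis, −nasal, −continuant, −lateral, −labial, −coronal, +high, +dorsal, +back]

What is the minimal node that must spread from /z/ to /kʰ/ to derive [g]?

Feature comparison: [voice], [spread glottis] differ between /kʰ/ and [g]; the remaining terminals match.
In this geometry the lowest node dominating all of them is Laryngeal: every daughter of Laryngeal dominates only a proper subset, so no lower node suffices.
Delinking /kʰ/'s Laryngeal and associating /z/'s Laryngeal gives precisely the feature bundle of [g].
Since [dorsal], [continuant] are preserved even though /z/ disagrees there, no node above Laryngeal spread.

Laryngeal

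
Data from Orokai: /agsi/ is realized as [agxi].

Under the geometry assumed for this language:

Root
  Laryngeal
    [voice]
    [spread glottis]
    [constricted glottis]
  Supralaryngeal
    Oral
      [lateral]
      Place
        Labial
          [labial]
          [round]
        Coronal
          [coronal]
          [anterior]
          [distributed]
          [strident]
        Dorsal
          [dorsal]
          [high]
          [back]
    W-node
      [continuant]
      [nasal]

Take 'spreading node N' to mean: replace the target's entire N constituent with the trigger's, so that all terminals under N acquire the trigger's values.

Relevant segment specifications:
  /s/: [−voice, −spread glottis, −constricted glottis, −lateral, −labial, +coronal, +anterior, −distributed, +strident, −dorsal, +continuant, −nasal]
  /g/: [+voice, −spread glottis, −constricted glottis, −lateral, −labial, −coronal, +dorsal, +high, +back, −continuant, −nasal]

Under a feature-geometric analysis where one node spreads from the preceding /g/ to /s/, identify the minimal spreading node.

Place

Feature comparison: [coronal], [anterior], [distributed], [strident], [dorsal], [high], [back] differ between /s/ and [x]; the remaining terminals match.
The smallest constituent containing every changed terminal is Place — each of its daughters lacks at least one of the affected features.
Delinking /s/'s Place and associating /g/'s Place gives precisely the feature bundle of [x].
[voice], [continuant] stay as in /s/ although /g/ differs there, so no node dominating them spread; among the remaining candidates Place is the lowest that derives the output.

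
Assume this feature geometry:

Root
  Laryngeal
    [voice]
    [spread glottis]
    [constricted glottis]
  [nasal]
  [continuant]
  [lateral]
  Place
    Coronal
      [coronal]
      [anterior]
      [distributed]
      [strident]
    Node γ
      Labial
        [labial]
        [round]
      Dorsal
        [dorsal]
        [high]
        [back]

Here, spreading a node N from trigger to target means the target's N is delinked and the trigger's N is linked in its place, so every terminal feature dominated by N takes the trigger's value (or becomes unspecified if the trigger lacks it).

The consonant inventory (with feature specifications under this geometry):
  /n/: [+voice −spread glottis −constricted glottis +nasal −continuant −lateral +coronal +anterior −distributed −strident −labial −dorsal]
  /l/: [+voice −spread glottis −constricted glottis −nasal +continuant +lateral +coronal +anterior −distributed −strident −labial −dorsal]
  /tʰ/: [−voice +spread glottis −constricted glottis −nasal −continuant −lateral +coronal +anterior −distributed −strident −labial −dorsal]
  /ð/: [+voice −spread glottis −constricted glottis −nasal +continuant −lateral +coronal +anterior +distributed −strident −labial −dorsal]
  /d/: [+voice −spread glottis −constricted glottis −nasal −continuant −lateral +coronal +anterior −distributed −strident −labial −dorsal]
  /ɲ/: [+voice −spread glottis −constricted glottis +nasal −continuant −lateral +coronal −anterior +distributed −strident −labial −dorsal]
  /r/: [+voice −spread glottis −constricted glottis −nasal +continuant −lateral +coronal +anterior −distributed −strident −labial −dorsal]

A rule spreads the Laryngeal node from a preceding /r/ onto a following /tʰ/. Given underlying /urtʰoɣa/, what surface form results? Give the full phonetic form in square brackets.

[urdoɣa]

Terminals under Laryngeal in this geometry: [voice], [spread glottis], [constricted glottis].
After delinking /tʰ/'s Laryngeal and linking /r/'s, the affected terminals become [+voice], [−spread glottis], [−constricted glottis]; [nasal], [continuant], [lateral], … (outside Laryngeal) are retained from /tʰ/.
The resulting bundle matches /d/ in the inventory; substituting it for /tʰ/ gives [urdoɣa].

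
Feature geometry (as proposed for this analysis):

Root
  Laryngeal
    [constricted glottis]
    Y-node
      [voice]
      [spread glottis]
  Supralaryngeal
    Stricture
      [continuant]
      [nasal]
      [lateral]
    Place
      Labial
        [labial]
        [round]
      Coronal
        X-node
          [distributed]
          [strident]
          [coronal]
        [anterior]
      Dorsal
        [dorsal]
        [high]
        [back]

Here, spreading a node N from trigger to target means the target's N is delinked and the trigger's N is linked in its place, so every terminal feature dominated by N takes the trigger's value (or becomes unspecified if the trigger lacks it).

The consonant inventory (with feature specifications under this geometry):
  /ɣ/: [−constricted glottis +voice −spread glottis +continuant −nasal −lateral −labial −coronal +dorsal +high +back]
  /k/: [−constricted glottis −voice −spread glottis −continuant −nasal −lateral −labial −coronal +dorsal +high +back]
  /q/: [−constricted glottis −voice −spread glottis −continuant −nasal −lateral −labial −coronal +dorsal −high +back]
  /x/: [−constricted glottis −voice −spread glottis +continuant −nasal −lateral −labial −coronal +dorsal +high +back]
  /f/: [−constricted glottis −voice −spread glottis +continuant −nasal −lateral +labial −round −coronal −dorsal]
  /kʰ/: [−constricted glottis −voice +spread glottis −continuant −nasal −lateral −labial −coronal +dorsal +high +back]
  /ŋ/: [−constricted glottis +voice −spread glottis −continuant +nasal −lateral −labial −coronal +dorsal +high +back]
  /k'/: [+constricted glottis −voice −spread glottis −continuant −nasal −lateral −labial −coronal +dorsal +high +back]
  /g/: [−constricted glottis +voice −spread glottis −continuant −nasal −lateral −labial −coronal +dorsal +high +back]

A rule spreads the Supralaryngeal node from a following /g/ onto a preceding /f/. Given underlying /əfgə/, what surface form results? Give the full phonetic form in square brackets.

[əkgə]

The Supralaryngeal node dominates the terminals [continuant], [nasal], [lateral], [labial], [round], [distributed], [strident], [coronal], [anterior], [dorsal], [high], [back].
Spreading Supralaryngeal from /g/ onto /f/ replaces those values with /g/'s: [−continuant], [−nasal], [−lateral], [−labial], [−coronal], [+dorsal], [+high], [+back]. Features outside Supralaryngeal ([constricted glottis], [voice], [spread glottis]) stay as in /f/.
The resulting bundle matches /k/ in the inventory; substituting it for /f/ gives [əkgə].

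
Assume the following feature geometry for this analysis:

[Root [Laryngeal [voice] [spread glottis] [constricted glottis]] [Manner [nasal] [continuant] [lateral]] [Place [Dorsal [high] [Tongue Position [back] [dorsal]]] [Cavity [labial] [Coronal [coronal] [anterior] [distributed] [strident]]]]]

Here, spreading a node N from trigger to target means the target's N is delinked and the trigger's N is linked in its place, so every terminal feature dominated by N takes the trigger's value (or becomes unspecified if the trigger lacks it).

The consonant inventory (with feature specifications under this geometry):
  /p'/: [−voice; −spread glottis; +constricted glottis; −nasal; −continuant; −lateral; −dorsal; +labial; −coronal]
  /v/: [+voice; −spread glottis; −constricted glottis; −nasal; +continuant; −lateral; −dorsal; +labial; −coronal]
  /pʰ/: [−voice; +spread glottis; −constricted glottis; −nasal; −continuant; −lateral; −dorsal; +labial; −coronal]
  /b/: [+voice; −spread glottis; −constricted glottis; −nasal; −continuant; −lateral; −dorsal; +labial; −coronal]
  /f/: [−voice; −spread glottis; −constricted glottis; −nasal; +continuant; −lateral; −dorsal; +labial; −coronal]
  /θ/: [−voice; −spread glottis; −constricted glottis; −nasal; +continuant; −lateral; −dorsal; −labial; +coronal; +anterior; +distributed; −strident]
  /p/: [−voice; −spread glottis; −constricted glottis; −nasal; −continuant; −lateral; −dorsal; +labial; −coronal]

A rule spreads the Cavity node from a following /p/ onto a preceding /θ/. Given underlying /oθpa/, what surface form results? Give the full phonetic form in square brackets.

[ofpa]

Cavity immediately or transitively dominates [labial], [coronal], [anterior], [distributed], [strident].
Spreading Cavity from /p/ onto /θ/ replaces those values with /p/'s: [+labial], [−coronal]. Features outside Cavity ([voice], [spread glottis], [constricted glottis], …) stay as in /θ/.
This feature bundle is that of [f], so /oθpa/ surfaces as [ofpa].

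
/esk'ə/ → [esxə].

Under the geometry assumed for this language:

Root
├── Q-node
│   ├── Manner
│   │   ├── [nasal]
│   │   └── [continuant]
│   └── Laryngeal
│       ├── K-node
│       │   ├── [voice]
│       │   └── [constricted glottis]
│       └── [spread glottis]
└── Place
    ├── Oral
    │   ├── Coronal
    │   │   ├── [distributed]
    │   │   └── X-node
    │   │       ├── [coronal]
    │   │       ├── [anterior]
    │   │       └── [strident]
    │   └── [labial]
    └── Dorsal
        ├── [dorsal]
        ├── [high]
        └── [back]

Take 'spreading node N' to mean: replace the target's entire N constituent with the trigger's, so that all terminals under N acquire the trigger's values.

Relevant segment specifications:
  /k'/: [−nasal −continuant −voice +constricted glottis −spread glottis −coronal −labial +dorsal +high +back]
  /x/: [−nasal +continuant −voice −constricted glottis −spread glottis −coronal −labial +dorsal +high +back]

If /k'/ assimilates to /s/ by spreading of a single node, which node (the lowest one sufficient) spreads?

The alternation /k'/ → [x] changes [constricted glottis], [continuant] and nothing else.
These terminals are all dominated by Q-node, and no proper subconstituent of Q-node covers them all; Q-node is their lowest common ancestor.
If Q-node spreads, every terminal under it takes /s/'s value, producing [x] as observed.
[coronal], [dorsal] — on which /s/ differs from /k'/ — are unchanged, so Root cannot have spread; the constituent is no larger than Q-node.

Q-node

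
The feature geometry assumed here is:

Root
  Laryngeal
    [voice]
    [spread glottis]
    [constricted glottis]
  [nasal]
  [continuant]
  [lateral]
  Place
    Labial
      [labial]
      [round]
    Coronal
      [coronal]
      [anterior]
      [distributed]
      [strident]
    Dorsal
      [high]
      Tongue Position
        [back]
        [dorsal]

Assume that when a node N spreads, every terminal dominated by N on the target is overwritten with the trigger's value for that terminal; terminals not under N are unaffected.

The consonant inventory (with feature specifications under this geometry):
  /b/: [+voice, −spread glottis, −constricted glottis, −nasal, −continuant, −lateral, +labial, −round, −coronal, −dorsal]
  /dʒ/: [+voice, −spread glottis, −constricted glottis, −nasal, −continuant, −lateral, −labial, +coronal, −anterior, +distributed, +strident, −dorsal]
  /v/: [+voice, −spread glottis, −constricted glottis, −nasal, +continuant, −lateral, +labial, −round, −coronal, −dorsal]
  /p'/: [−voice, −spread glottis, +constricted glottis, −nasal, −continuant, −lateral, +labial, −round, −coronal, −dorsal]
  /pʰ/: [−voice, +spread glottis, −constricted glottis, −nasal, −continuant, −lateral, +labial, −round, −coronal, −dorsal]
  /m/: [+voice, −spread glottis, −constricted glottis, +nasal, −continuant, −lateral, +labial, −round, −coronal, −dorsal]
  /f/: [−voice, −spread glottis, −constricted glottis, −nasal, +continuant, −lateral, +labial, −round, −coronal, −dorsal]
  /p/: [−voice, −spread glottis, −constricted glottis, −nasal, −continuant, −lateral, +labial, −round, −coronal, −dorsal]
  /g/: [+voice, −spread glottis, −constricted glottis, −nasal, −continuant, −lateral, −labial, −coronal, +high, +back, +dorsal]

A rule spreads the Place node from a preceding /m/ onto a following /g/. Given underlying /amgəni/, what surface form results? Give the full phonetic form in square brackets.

[ambəni]

Terminals under Place in this geometry: [labial], [round], [coronal], [anterior], [distributed], [strident], [high], [back], [dorsal].
After delinking /g/'s Place and linking /m/'s, the affected terminals become [+labial], [−round], [−coronal], [−dorsal]; [voice], [spread glottis], [constricted glottis], … (outside Place) are retained from /g/.
The resulting bundle matches /b/ in the inventory; substituting it for /g/ gives [ambəni].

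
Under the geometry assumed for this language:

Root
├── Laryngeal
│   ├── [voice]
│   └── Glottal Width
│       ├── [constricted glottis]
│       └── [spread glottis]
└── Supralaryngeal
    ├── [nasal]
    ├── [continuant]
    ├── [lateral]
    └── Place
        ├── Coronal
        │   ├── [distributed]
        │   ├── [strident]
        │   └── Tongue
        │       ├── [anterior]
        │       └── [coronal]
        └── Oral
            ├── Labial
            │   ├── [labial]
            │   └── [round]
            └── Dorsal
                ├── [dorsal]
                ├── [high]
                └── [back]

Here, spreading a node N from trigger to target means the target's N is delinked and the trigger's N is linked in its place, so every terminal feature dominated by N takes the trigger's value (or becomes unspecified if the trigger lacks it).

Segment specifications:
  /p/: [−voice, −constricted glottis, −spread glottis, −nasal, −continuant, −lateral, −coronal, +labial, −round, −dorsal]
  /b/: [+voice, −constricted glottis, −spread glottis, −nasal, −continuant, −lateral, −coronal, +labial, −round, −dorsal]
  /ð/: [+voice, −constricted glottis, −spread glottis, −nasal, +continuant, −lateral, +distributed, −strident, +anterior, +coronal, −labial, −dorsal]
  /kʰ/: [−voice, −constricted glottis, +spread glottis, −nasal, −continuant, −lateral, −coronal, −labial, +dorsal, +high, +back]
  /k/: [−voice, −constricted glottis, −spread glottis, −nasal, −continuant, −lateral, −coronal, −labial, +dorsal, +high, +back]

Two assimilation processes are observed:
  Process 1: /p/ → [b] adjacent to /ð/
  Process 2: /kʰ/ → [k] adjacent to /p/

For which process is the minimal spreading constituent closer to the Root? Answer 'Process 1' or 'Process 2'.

Process 1

Process 1 alters [voice]; the lowest dominating node is [voice] (depth 2 from Root).
In Process 2, [spread glottis] changes, so the minimal spreading node is [spread glottis] at depth 3.
[voice] is closer to Root than [spread glottis], so Process 1 spreads the higher node.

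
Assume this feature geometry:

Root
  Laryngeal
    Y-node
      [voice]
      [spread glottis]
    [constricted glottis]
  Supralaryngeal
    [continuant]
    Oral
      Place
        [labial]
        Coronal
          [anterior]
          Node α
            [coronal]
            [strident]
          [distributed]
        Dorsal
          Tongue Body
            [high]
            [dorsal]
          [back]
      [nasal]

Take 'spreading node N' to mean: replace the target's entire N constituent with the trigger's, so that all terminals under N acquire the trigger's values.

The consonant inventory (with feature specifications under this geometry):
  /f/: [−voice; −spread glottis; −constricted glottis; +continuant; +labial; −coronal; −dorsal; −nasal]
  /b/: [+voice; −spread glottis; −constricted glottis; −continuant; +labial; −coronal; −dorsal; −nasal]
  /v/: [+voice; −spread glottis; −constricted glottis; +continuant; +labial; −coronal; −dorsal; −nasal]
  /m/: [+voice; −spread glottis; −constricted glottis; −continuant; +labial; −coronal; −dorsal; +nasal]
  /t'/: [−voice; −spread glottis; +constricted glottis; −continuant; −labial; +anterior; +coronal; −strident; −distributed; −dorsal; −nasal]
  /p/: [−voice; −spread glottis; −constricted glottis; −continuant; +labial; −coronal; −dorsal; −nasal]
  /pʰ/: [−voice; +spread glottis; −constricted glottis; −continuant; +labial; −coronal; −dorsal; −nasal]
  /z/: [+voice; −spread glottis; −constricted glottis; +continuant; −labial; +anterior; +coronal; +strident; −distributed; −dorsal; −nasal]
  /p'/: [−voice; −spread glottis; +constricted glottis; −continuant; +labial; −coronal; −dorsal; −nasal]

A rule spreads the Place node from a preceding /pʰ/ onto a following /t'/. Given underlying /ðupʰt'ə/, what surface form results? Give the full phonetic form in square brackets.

[ðupʰp'ə]

The Place node dominates the terminals [labial], [anterior], [coronal], [strident], [distributed], [high], [dorsal], [back].
The target acquires /pʰ/'s values for everything under Place — [+labial], [−coronal], [−dorsal] — while keeping its own [voice], [spread glottis], [constricted glottis], ….
The resulting bundle matches /p'/ in the inventory; substituting it for /t'/ gives [ðupʰp'ə].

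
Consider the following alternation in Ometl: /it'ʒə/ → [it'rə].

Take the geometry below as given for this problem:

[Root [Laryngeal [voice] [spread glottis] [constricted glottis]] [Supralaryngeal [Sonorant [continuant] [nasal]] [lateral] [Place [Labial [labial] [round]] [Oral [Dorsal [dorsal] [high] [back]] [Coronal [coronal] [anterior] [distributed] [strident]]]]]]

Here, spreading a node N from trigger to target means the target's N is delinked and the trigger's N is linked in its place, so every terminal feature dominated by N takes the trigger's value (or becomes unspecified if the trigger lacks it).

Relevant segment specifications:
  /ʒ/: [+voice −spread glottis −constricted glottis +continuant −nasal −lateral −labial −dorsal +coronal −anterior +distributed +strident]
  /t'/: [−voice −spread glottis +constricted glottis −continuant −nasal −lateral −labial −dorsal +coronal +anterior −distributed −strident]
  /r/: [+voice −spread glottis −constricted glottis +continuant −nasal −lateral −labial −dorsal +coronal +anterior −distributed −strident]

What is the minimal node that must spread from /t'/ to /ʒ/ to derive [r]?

Coronal

Comparing /ʒ/ with its surface form [r], the features that change are [anterior], [distributed], [strident].
Tracing each changed feature up the tree, the paths first meet at Coronal; any lower node misses at least one of them.
If Coronal spreads, every terminal under it takes /t'/'s value, producing [r] as observed.
[constricted glottis], [continuant] stay as in /ʒ/ although /t'/ differs there, so no node dominating them spread; among the remaining candidates Coronal is the lowest that derives the output.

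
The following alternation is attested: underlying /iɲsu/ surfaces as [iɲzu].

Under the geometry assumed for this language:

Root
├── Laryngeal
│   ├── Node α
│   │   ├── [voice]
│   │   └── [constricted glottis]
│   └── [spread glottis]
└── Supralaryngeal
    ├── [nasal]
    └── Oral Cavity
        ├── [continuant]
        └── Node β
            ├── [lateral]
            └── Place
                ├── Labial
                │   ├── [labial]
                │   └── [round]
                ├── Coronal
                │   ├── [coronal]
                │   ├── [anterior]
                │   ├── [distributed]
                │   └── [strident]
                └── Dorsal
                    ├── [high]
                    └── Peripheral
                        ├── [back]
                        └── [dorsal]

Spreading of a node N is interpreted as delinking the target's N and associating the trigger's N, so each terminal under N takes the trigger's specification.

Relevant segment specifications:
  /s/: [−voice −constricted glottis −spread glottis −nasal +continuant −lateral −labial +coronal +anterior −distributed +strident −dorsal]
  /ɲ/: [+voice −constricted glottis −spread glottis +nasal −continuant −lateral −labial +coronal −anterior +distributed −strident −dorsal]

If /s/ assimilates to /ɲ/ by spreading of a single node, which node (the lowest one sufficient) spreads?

[voice]

Comparing /s/ with its surface form [z], the only feature that changes is [voice].
Only a single terminal changes, and /ɲ/ supplies the new value, so [voice] itself is the minimal spreading constituent.
[distributed], [continuant] stay as in /s/ although /ɲ/ differs there, so no node dominating them spread; among the remaining candidates [voice] is the lowest that derives the output.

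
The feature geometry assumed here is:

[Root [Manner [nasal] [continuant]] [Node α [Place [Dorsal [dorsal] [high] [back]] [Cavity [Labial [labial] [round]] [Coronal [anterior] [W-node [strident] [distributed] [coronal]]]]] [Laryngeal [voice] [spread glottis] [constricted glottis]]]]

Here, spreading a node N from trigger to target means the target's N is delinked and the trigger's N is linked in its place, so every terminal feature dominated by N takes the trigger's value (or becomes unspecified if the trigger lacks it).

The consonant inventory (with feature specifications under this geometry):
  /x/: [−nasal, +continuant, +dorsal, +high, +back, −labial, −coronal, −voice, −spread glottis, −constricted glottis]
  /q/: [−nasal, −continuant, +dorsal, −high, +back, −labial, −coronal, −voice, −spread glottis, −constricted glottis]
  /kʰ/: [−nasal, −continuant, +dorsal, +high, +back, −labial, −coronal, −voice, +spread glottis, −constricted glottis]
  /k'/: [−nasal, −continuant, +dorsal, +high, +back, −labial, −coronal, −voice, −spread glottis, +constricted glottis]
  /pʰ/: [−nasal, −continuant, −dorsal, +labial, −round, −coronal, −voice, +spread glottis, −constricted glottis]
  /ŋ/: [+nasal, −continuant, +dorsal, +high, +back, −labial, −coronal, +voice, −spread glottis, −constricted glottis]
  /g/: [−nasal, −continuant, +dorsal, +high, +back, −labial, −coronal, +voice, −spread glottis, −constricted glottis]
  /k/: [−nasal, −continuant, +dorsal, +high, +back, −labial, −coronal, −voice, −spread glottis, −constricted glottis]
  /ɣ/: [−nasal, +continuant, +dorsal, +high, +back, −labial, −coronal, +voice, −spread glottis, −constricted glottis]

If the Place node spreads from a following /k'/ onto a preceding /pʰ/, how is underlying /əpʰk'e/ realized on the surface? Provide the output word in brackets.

[əkʰk'e]

Terminals under Place in this geometry: [dorsal], [high], [back], [labial], [round], [anterior], [strident], [distributed], [coronal].
Spreading Place from /k'/ onto /pʰ/ replaces those values with /k'/'s: [+dorsal], [+high], [+back], [−labial], [−coronal]. Features outside Place ([nasal], [continuant], [voice], …) stay as in /pʰ/.
This feature bundle is that of [kʰ], so /əpʰk'e/ surfaces as [əkʰk'e].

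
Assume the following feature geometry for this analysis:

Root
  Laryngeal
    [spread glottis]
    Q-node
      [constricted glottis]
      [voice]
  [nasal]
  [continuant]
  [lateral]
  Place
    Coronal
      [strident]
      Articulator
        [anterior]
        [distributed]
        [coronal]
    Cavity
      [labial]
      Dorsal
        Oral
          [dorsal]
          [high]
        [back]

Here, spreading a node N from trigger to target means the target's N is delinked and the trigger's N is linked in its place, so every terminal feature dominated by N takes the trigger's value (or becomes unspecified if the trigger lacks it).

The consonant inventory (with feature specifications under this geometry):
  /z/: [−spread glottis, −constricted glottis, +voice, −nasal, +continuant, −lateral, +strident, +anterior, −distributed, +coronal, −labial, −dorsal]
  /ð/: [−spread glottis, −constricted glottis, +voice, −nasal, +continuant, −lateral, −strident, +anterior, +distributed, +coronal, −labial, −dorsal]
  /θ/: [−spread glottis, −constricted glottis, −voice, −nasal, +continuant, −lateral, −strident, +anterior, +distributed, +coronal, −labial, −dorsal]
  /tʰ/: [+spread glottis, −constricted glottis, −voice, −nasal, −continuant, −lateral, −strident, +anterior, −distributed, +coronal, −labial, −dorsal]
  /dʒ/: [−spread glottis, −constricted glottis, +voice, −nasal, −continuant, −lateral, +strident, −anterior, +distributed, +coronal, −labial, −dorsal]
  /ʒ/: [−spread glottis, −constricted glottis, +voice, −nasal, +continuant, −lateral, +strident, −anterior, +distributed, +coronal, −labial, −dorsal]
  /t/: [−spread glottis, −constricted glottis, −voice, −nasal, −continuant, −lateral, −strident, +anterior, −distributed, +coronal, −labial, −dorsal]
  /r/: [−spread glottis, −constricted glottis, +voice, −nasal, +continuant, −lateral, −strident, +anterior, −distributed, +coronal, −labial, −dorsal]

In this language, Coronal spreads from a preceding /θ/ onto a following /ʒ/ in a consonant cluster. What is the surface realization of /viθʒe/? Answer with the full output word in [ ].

The Coronal node dominates the terminals [strident], [anterior], [distributed], [coronal].
Spreading Coronal from /θ/ onto /ʒ/ replaces those values with /θ/'s: [−strident], [+anterior], [+distributed], [+coronal]. Features outside Coronal ([spread glottis], [constricted glottis], [voice], …) stay as in /ʒ/.
This feature bundle is that of [ð], so /viθʒe/ surfaces as [viθðe].

[viθðe]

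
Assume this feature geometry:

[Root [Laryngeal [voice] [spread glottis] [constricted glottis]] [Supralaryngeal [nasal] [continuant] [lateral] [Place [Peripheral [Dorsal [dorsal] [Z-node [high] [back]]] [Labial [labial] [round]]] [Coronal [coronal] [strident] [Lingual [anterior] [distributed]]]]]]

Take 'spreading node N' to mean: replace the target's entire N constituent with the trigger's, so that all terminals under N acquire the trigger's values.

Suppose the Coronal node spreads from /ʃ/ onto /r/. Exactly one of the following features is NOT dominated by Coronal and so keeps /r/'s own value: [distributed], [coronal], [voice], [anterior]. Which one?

[voice]

The terminals dominated by Coronal are [coronal], [strident], [anterior], [distributed].
Of the listed options, [distributed], [anterior], [coronal] are among these and would be overwritten by spreading Coronal.
[voice] is not within the Coronal subtree (it hangs from Laryngeal), so /r/'s [voice] value survives.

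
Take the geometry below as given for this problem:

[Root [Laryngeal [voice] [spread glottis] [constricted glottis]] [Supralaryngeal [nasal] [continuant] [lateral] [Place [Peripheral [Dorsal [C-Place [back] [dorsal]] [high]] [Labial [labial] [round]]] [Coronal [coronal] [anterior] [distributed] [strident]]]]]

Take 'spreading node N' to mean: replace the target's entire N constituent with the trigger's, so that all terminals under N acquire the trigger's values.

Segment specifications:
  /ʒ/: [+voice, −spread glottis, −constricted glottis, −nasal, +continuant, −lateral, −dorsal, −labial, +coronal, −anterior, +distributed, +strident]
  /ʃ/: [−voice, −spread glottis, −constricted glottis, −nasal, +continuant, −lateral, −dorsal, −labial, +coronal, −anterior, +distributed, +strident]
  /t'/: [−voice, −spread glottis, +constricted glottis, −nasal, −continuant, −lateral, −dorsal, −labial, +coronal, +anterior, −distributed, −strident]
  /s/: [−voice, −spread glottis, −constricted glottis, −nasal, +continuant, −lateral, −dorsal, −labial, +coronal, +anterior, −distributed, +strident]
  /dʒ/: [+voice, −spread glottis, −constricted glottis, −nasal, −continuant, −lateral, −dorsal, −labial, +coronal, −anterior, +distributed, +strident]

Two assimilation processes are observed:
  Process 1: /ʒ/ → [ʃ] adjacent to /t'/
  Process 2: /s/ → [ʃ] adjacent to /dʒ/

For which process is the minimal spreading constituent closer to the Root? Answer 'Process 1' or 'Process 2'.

In Process 1, [voice] changes, so the minimal spreading node is [voice] at depth 2.
Process 2 alters [anterior], [distributed]; the lowest common ancestor is Coronal (depth 3 from Root).
Depth 2 < depth 3; Process 1 involves the structurally higher constituent [voice].

Process 1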